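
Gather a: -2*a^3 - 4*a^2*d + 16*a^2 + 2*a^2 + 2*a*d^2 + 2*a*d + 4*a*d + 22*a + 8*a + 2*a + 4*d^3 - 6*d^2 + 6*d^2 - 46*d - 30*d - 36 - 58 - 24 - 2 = -2*a^3 + a^2*(18 - 4*d) + a*(2*d^2 + 6*d + 32) + 4*d^3 - 76*d - 120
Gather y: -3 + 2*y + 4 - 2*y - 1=0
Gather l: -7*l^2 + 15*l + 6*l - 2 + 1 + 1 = -7*l^2 + 21*l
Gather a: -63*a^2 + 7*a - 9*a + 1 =-63*a^2 - 2*a + 1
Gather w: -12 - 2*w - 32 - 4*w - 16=-6*w - 60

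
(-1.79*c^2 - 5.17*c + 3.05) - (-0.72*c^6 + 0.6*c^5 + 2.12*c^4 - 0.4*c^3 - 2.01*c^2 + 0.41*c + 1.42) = 0.72*c^6 - 0.6*c^5 - 2.12*c^4 + 0.4*c^3 + 0.22*c^2 - 5.58*c + 1.63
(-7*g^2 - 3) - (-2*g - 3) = -7*g^2 + 2*g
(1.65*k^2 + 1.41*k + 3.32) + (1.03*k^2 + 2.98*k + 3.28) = 2.68*k^2 + 4.39*k + 6.6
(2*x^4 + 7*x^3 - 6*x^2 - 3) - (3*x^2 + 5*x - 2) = 2*x^4 + 7*x^3 - 9*x^2 - 5*x - 1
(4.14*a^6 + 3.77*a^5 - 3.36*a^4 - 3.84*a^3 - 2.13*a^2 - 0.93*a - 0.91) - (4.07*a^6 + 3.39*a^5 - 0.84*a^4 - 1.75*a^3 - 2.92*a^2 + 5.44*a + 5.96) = 0.0699999999999994*a^6 + 0.38*a^5 - 2.52*a^4 - 2.09*a^3 + 0.79*a^2 - 6.37*a - 6.87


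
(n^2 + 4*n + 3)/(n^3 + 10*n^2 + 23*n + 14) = (n + 3)/(n^2 + 9*n + 14)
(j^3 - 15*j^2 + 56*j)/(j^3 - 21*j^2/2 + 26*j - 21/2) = 2*j*(j - 8)/(2*j^2 - 7*j + 3)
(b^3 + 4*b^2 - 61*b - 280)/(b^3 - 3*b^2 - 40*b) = (b + 7)/b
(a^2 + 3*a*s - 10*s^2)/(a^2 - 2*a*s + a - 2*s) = (a + 5*s)/(a + 1)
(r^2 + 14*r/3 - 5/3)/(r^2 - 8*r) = (3*r^2 + 14*r - 5)/(3*r*(r - 8))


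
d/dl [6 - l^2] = -2*l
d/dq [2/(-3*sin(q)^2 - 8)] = 24*sin(2*q)/(19 - 3*cos(2*q))^2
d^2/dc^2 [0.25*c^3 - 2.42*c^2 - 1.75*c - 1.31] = 1.5*c - 4.84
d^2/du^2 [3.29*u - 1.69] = 0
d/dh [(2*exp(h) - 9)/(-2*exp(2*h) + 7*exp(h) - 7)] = (4*exp(2*h) - 36*exp(h) + 49)*exp(h)/(4*exp(4*h) - 28*exp(3*h) + 77*exp(2*h) - 98*exp(h) + 49)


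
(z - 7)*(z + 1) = z^2 - 6*z - 7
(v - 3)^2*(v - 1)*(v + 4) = v^4 - 3*v^3 - 13*v^2 + 51*v - 36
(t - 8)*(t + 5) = t^2 - 3*t - 40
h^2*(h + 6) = h^3 + 6*h^2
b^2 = b^2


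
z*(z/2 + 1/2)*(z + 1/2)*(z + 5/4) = z^4/2 + 11*z^3/8 + 19*z^2/16 + 5*z/16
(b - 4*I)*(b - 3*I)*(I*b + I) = I*b^3 + 7*b^2 + I*b^2 + 7*b - 12*I*b - 12*I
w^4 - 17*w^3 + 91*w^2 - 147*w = w*(w - 7)^2*(w - 3)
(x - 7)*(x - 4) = x^2 - 11*x + 28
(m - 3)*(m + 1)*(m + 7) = m^3 + 5*m^2 - 17*m - 21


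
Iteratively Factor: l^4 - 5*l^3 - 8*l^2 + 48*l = (l - 4)*(l^3 - l^2 - 12*l) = (l - 4)^2*(l^2 + 3*l) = l*(l - 4)^2*(l + 3)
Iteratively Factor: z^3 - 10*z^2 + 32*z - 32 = (z - 4)*(z^2 - 6*z + 8) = (z - 4)*(z - 2)*(z - 4)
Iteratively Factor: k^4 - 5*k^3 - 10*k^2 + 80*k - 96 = (k - 3)*(k^3 - 2*k^2 - 16*k + 32) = (k - 3)*(k - 2)*(k^2 - 16) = (k - 4)*(k - 3)*(k - 2)*(k + 4)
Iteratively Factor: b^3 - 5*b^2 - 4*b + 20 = (b + 2)*(b^2 - 7*b + 10) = (b - 2)*(b + 2)*(b - 5)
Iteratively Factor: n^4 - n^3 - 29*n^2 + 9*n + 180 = (n - 5)*(n^3 + 4*n^2 - 9*n - 36) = (n - 5)*(n + 3)*(n^2 + n - 12) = (n - 5)*(n + 3)*(n + 4)*(n - 3)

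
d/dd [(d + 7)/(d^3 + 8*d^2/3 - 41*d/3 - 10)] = 3*(-6*d^3 - 71*d^2 - 112*d + 257)/(9*d^6 + 48*d^5 - 182*d^4 - 836*d^3 + 1201*d^2 + 2460*d + 900)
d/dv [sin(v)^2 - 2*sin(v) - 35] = 2*(sin(v) - 1)*cos(v)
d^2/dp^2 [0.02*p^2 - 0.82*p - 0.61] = 0.0400000000000000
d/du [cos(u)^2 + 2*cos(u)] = -2*(cos(u) + 1)*sin(u)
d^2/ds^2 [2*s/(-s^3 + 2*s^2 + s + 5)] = 4*(s*(-3*s^2 + 4*s + 1)^2 + (3*s^2 + s*(3*s - 2) - 4*s - 1)*(-s^3 + 2*s^2 + s + 5))/(-s^3 + 2*s^2 + s + 5)^3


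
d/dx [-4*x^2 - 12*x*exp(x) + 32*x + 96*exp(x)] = -12*x*exp(x) - 8*x + 84*exp(x) + 32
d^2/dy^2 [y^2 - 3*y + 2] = 2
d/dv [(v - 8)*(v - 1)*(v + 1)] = 3*v^2 - 16*v - 1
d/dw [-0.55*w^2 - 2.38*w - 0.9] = -1.1*w - 2.38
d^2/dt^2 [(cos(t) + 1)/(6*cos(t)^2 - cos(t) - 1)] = 6*(-25*(1 - cos(t)^2)^2 - 6*cos(t)^5 + 9*cos(t)^3 - 18*cos(t)^2 + 27)/((2*cos(t) - 1)^3*(3*cos(t) + 1)^3)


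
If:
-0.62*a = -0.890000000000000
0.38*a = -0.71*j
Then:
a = 1.44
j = -0.77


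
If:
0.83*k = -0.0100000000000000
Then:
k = -0.01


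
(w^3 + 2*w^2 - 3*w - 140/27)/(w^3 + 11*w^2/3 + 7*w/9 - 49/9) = (9*w^2 - 3*w - 20)/(3*(3*w^2 + 4*w - 7))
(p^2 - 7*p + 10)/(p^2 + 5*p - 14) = (p - 5)/(p + 7)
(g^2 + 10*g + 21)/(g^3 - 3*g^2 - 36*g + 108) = (g^2 + 10*g + 21)/(g^3 - 3*g^2 - 36*g + 108)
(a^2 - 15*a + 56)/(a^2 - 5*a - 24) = (a - 7)/(a + 3)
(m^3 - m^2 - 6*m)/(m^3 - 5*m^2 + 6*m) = (m + 2)/(m - 2)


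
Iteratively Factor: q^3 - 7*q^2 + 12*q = (q)*(q^2 - 7*q + 12) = q*(q - 4)*(q - 3)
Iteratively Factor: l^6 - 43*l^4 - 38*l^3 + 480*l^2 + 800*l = (l + 4)*(l^5 - 4*l^4 - 27*l^3 + 70*l^2 + 200*l) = (l + 2)*(l + 4)*(l^4 - 6*l^3 - 15*l^2 + 100*l) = (l + 2)*(l + 4)^2*(l^3 - 10*l^2 + 25*l) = l*(l + 2)*(l + 4)^2*(l^2 - 10*l + 25) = l*(l - 5)*(l + 2)*(l + 4)^2*(l - 5)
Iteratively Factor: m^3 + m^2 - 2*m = (m + 2)*(m^2 - m) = m*(m + 2)*(m - 1)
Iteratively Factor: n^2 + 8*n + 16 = (n + 4)*(n + 4)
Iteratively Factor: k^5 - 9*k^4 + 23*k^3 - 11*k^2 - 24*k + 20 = (k - 5)*(k^4 - 4*k^3 + 3*k^2 + 4*k - 4) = (k - 5)*(k - 2)*(k^3 - 2*k^2 - k + 2) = (k - 5)*(k - 2)*(k - 1)*(k^2 - k - 2) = (k - 5)*(k - 2)^2*(k - 1)*(k + 1)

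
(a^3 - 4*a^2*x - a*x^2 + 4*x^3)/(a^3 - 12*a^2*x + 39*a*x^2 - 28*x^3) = (-a - x)/(-a + 7*x)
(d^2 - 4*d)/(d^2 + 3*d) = (d - 4)/(d + 3)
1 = 1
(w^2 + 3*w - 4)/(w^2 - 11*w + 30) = (w^2 + 3*w - 4)/(w^2 - 11*w + 30)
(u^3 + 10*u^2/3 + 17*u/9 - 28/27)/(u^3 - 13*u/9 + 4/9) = (u + 7/3)/(u - 1)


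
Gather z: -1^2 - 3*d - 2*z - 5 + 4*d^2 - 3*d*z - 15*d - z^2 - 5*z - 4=4*d^2 - 18*d - z^2 + z*(-3*d - 7) - 10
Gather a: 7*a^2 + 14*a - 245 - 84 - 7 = 7*a^2 + 14*a - 336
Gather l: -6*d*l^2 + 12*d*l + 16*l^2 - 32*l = l^2*(16 - 6*d) + l*(12*d - 32)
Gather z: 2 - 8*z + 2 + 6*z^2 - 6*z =6*z^2 - 14*z + 4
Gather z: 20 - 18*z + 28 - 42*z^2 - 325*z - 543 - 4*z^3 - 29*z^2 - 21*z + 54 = -4*z^3 - 71*z^2 - 364*z - 441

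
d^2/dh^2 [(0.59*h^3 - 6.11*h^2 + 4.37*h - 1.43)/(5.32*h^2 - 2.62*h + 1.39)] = (-2.8421709430404e-14*h^5 + 2.27373675443232e-13*h^4 + 76.4098559999998*h^3 + 15.3668040000003*h^2 - 67.46055*h + 9.73601400000001)/(150.568768*h^6 - 222.456864*h^5 + 227.576832*h^4 - 134.230984*h^3 + 59.460864*h^2 - 15.186306*h + 2.685619)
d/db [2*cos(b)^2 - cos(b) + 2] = (1 - 4*cos(b))*sin(b)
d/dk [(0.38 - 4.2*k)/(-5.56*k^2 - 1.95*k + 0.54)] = (-23.352*k^2 + 4.2256*k - 1.527)/(30.9136*k^4 + 21.684*k^3 - 2.2023*k^2 - 2.106*k + 0.2916)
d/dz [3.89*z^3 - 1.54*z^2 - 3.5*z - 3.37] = 11.67*z^2 - 3.08*z - 3.5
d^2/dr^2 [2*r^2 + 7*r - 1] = 4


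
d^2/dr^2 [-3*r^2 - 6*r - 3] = -6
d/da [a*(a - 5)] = 2*a - 5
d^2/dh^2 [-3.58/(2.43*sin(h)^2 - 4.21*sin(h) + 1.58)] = (84.558168*sin(h)^4 - 109.873422*sin(h)^3 - 118.365182*sin(h)^2 + 243.560288*sin(h) - 99.414452)/(2.43*sin(h)^2 - 4.21*sin(h) + 1.58)^3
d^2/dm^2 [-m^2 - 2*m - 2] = -2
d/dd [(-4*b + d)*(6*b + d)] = 2*b + 2*d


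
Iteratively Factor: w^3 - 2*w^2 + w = (w - 1)*(w^2 - w) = w*(w - 1)*(w - 1)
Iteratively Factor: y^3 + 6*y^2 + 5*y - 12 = (y + 4)*(y^2 + 2*y - 3) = (y - 1)*(y + 4)*(y + 3)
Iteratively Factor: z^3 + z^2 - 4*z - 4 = (z + 1)*(z^2 - 4) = (z - 2)*(z + 1)*(z + 2)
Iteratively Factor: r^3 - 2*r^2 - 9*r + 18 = (r - 2)*(r^2 - 9) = (r - 2)*(r + 3)*(r - 3)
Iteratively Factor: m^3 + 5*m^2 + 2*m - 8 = (m - 1)*(m^2 + 6*m + 8) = (m - 1)*(m + 2)*(m + 4)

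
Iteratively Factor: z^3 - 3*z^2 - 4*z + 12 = (z - 3)*(z^2 - 4) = (z - 3)*(z + 2)*(z - 2)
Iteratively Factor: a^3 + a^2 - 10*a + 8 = (a - 2)*(a^2 + 3*a - 4) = (a - 2)*(a + 4)*(a - 1)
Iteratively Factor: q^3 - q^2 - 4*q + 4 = (q - 2)*(q^2 + q - 2) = (q - 2)*(q + 2)*(q - 1)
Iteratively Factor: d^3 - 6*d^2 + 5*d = (d - 5)*(d^2 - d) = (d - 5)*(d - 1)*(d)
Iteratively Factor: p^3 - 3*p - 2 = (p - 2)*(p^2 + 2*p + 1) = (p - 2)*(p + 1)*(p + 1)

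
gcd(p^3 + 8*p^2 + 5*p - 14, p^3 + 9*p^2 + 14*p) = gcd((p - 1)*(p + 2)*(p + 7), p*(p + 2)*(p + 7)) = p^2 + 9*p + 14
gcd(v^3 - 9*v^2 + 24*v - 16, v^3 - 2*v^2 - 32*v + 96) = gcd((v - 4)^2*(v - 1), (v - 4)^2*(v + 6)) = v^2 - 8*v + 16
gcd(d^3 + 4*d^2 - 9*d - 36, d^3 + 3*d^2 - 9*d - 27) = d^2 - 9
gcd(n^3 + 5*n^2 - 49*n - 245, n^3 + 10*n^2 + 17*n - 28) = n + 7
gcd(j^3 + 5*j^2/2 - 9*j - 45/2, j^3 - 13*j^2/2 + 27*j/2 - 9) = j - 3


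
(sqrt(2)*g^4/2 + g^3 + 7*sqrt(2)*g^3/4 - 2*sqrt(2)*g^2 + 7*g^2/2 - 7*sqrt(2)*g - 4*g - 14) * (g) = sqrt(2)*g^5/2 + g^4 + 7*sqrt(2)*g^4/4 - 2*sqrt(2)*g^3 + 7*g^3/2 - 7*sqrt(2)*g^2 - 4*g^2 - 14*g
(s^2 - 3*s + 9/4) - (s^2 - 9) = 45/4 - 3*s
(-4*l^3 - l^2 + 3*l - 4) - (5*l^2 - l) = -4*l^3 - 6*l^2 + 4*l - 4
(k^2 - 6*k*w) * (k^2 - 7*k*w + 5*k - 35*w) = k^4 - 13*k^3*w + 5*k^3 + 42*k^2*w^2 - 65*k^2*w + 210*k*w^2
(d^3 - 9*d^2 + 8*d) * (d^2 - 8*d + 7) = d^5 - 17*d^4 + 87*d^3 - 127*d^2 + 56*d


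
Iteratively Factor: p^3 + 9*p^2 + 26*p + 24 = (p + 3)*(p^2 + 6*p + 8) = (p + 3)*(p + 4)*(p + 2)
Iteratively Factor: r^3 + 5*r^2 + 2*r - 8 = (r + 2)*(r^2 + 3*r - 4) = (r + 2)*(r + 4)*(r - 1)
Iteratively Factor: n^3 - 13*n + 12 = (n - 1)*(n^2 + n - 12) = (n - 1)*(n + 4)*(n - 3)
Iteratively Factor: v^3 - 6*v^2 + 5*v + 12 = (v - 3)*(v^2 - 3*v - 4) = (v - 3)*(v + 1)*(v - 4)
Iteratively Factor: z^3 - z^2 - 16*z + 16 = (z + 4)*(z^2 - 5*z + 4) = (z - 1)*(z + 4)*(z - 4)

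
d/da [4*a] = 4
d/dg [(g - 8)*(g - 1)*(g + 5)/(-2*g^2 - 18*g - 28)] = (-g^4 - 18*g^3 - 43*g^2 + 192*g + 878)/(2*(g^4 + 18*g^3 + 109*g^2 + 252*g + 196))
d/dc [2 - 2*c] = -2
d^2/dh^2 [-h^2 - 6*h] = -2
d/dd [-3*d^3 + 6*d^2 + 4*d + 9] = -9*d^2 + 12*d + 4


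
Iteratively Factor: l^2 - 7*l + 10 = (l - 5)*(l - 2)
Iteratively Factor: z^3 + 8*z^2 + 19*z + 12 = (z + 3)*(z^2 + 5*z + 4) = (z + 1)*(z + 3)*(z + 4)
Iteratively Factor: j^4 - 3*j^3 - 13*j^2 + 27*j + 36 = (j + 1)*(j^3 - 4*j^2 - 9*j + 36) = (j + 1)*(j + 3)*(j^2 - 7*j + 12) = (j - 3)*(j + 1)*(j + 3)*(j - 4)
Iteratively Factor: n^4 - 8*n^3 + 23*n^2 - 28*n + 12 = (n - 2)*(n^3 - 6*n^2 + 11*n - 6) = (n - 2)^2*(n^2 - 4*n + 3) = (n - 2)^2*(n - 1)*(n - 3)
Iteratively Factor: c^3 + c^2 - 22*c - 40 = (c - 5)*(c^2 + 6*c + 8) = (c - 5)*(c + 4)*(c + 2)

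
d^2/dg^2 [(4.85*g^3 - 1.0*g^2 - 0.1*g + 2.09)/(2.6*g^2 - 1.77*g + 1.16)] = (-9.42207*g^3 + 43.11828*g^2 - 16.74252*g - 2.613198)/(17.576*g^6 - 35.8956*g^5 + 47.96142*g^4 - 37.575153*g^3 + 21.398172*g^2 - 7.145136*g + 1.560896)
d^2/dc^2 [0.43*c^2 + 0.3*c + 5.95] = 0.860000000000000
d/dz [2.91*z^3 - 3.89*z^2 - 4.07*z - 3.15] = 8.73*z^2 - 7.78*z - 4.07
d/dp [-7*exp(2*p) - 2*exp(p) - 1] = (-14*exp(p) - 2)*exp(p)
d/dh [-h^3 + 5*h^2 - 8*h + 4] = -3*h^2 + 10*h - 8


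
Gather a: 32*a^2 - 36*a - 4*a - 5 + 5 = 32*a^2 - 40*a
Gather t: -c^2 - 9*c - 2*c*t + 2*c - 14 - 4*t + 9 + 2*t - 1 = -c^2 - 7*c + t*(-2*c - 2) - 6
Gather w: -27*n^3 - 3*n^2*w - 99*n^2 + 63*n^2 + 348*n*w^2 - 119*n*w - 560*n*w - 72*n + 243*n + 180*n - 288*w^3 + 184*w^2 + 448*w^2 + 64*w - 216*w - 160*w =-27*n^3 - 36*n^2 + 351*n - 288*w^3 + w^2*(348*n + 632) + w*(-3*n^2 - 679*n - 312)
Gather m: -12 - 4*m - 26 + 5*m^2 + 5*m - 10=5*m^2 + m - 48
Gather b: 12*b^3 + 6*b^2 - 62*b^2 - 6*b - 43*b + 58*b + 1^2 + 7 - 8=12*b^3 - 56*b^2 + 9*b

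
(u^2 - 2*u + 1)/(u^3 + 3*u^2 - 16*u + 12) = (u - 1)/(u^2 + 4*u - 12)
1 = 1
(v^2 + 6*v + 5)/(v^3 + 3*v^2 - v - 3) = (v + 5)/(v^2 + 2*v - 3)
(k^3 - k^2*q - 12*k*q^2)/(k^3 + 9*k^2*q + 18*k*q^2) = (k - 4*q)/(k + 6*q)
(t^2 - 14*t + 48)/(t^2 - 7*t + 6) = (t - 8)/(t - 1)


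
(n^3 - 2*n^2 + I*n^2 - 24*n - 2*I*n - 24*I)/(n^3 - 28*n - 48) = (n + I)/(n + 2)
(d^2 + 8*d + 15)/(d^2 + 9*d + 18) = (d + 5)/(d + 6)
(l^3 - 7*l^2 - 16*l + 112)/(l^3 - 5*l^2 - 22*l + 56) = (l - 4)/(l - 2)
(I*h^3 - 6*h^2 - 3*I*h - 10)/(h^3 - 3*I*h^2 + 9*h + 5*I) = (I*h^3 - 6*h^2 - 3*I*h - 10)/(h^3 - 3*I*h^2 + 9*h + 5*I)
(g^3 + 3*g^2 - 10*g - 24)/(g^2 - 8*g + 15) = (g^2 + 6*g + 8)/(g - 5)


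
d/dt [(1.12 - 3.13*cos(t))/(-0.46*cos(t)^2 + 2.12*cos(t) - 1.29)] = (1.4398*cos(t)^2 - 1.0304*cos(t) - 1.6633)*sin(t)/(0.2116*cos(t)^4 - 1.9504*cos(t)^3 + 5.6812*cos(t)^2 - 5.4696*cos(t) + 1.6641)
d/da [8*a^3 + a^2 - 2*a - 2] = 24*a^2 + 2*a - 2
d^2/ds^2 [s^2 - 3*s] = 2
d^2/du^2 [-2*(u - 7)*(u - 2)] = -4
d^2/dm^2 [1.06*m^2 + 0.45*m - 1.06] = 2.12000000000000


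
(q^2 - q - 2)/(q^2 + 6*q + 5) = (q - 2)/(q + 5)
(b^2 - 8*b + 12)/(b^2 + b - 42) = (b - 2)/(b + 7)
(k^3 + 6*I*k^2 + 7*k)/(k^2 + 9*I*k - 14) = k*(k - I)/(k + 2*I)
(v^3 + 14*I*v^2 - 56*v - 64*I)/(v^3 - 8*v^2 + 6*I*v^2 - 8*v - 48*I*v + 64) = (v + 8*I)/(v - 8)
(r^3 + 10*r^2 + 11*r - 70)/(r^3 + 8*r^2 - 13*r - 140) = (r - 2)/(r - 4)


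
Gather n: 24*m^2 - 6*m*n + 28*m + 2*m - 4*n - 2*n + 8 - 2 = 24*m^2 + 30*m + n*(-6*m - 6) + 6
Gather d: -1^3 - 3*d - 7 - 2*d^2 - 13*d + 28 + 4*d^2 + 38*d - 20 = 2*d^2 + 22*d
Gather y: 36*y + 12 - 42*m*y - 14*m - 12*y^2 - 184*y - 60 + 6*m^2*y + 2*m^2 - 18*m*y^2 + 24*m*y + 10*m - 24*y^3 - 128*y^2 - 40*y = 2*m^2 - 4*m - 24*y^3 + y^2*(-18*m - 140) + y*(6*m^2 - 18*m - 188) - 48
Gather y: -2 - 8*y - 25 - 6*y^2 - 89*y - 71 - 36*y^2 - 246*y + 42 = -42*y^2 - 343*y - 56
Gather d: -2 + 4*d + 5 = 4*d + 3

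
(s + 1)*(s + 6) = s^2 + 7*s + 6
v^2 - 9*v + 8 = (v - 8)*(v - 1)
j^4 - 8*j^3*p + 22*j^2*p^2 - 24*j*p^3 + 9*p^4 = (j - 3*p)^2*(j - p)^2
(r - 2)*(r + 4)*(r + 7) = r^3 + 9*r^2 + 6*r - 56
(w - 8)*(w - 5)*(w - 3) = w^3 - 16*w^2 + 79*w - 120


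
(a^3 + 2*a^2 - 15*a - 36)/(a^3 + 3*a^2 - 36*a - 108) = (a^2 - a - 12)/(a^2 - 36)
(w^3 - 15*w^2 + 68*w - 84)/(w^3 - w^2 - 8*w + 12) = (w^2 - 13*w + 42)/(w^2 + w - 6)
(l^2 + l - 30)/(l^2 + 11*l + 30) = (l - 5)/(l + 5)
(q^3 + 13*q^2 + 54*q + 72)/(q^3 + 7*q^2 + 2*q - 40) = (q^2 + 9*q + 18)/(q^2 + 3*q - 10)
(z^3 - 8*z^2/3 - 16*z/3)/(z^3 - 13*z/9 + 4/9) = 3*z*(z - 4)/(3*z^2 - 4*z + 1)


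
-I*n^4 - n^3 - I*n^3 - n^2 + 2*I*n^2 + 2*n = n*(n + 2)*(n - I)*(-I*n + I)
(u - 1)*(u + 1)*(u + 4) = u^3 + 4*u^2 - u - 4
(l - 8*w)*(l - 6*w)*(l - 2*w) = l^3 - 16*l^2*w + 76*l*w^2 - 96*w^3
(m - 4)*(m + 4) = m^2 - 16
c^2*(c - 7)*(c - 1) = c^4 - 8*c^3 + 7*c^2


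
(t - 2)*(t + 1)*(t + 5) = t^3 + 4*t^2 - 7*t - 10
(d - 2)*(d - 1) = d^2 - 3*d + 2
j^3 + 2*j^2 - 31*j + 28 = (j - 4)*(j - 1)*(j + 7)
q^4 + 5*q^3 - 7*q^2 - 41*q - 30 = (q - 3)*(q + 1)*(q + 2)*(q + 5)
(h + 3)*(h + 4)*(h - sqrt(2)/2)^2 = h^4 - sqrt(2)*h^3 + 7*h^3 - 7*sqrt(2)*h^2 + 25*h^2/2 - 12*sqrt(2)*h + 7*h/2 + 6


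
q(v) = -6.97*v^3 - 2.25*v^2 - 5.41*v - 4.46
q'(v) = -20.91*v^2 - 4.5*v - 5.41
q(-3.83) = 374.84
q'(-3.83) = -294.90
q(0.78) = -13.36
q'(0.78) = -21.64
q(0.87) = -15.46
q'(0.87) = -25.15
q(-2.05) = 57.22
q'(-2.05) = -84.06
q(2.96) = -220.95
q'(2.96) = -201.94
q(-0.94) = 4.43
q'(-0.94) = -19.66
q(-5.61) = 1185.69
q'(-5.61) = -638.25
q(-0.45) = -1.85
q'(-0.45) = -7.62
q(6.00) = -1623.44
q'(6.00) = -785.17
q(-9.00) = 4943.11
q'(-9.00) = -1658.62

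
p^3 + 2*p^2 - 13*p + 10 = (p - 2)*(p - 1)*(p + 5)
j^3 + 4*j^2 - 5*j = j*(j - 1)*(j + 5)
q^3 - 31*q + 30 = (q - 5)*(q - 1)*(q + 6)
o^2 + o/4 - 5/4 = (o - 1)*(o + 5/4)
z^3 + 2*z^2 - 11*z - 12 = (z - 3)*(z + 1)*(z + 4)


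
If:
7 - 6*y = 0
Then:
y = 7/6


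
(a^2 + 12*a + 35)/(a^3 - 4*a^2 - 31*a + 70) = (a + 7)/(a^2 - 9*a + 14)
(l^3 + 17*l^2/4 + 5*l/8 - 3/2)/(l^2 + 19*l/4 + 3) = l - 1/2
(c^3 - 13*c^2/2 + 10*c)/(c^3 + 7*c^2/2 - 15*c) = (c - 4)/(c + 6)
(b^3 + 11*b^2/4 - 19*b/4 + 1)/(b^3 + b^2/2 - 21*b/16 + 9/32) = 8*(b^2 + 3*b - 4)/(8*b^2 + 6*b - 9)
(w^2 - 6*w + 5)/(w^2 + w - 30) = (w - 1)/(w + 6)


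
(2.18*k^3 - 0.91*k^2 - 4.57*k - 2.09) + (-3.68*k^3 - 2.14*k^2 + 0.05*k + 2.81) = -1.5*k^3 - 3.05*k^2 - 4.52*k + 0.72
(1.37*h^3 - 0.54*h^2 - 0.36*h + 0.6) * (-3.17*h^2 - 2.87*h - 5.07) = -4.3429*h^5 - 2.2201*h^4 - 4.2549*h^3 + 1.869*h^2 + 0.1032*h - 3.042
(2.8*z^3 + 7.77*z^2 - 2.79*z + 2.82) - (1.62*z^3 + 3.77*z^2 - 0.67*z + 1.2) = 1.18*z^3 + 4.0*z^2 - 2.12*z + 1.62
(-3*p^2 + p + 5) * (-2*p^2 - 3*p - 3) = 6*p^4 + 7*p^3 - 4*p^2 - 18*p - 15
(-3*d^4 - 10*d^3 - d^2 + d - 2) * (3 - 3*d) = 9*d^5 + 21*d^4 - 27*d^3 - 6*d^2 + 9*d - 6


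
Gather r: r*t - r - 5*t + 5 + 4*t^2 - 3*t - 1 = r*(t - 1) + 4*t^2 - 8*t + 4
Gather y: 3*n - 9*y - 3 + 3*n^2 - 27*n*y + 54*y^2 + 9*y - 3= 3*n^2 - 27*n*y + 3*n + 54*y^2 - 6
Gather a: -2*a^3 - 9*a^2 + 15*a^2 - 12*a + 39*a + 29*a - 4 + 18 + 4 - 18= -2*a^3 + 6*a^2 + 56*a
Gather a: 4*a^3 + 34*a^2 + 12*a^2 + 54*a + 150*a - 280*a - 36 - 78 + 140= 4*a^3 + 46*a^2 - 76*a + 26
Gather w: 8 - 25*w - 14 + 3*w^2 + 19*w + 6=3*w^2 - 6*w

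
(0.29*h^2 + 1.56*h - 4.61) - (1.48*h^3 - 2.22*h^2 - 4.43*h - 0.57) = -1.48*h^3 + 2.51*h^2 + 5.99*h - 4.04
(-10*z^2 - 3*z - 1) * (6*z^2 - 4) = -60*z^4 - 18*z^3 + 34*z^2 + 12*z + 4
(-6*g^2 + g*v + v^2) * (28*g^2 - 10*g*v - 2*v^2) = -168*g^4 + 88*g^3*v + 30*g^2*v^2 - 12*g*v^3 - 2*v^4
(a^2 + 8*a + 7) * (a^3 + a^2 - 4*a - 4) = a^5 + 9*a^4 + 11*a^3 - 29*a^2 - 60*a - 28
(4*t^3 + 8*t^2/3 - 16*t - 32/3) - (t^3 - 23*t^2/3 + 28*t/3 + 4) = 3*t^3 + 31*t^2/3 - 76*t/3 - 44/3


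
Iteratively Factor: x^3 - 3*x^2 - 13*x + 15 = (x + 3)*(x^2 - 6*x + 5) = (x - 5)*(x + 3)*(x - 1)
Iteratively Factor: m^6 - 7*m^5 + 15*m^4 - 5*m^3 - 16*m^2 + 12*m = (m - 2)*(m^5 - 5*m^4 + 5*m^3 + 5*m^2 - 6*m) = (m - 2)^2*(m^4 - 3*m^3 - m^2 + 3*m) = m*(m - 2)^2*(m^3 - 3*m^2 - m + 3) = m*(m - 2)^2*(m + 1)*(m^2 - 4*m + 3) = m*(m - 3)*(m - 2)^2*(m + 1)*(m - 1)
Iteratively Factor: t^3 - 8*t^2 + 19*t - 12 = (t - 4)*(t^2 - 4*t + 3) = (t - 4)*(t - 3)*(t - 1)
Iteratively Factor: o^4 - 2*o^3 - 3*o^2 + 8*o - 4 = (o - 1)*(o^3 - o^2 - 4*o + 4) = (o - 2)*(o - 1)*(o^2 + o - 2) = (o - 2)*(o - 1)*(o + 2)*(o - 1)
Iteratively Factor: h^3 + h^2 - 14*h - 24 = (h + 2)*(h^2 - h - 12) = (h - 4)*(h + 2)*(h + 3)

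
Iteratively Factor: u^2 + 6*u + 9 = (u + 3)*(u + 3)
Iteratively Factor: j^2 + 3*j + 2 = (j + 2)*(j + 1)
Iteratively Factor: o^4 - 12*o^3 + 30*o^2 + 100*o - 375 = (o - 5)*(o^3 - 7*o^2 - 5*o + 75) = (o - 5)^2*(o^2 - 2*o - 15) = (o - 5)^2*(o + 3)*(o - 5)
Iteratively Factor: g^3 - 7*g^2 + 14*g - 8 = (g - 2)*(g^2 - 5*g + 4) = (g - 4)*(g - 2)*(g - 1)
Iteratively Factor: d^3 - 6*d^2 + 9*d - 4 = (d - 1)*(d^2 - 5*d + 4) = (d - 1)^2*(d - 4)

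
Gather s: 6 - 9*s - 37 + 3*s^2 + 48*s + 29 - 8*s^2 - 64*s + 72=-5*s^2 - 25*s + 70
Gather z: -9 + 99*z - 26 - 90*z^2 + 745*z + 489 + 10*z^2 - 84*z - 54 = -80*z^2 + 760*z + 400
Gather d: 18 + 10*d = 10*d + 18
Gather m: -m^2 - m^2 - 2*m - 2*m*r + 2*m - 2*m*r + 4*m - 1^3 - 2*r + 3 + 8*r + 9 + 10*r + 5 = -2*m^2 + m*(4 - 4*r) + 16*r + 16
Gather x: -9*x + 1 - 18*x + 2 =3 - 27*x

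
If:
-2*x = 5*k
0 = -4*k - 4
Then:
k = -1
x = 5/2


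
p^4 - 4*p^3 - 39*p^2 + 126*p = p*(p - 7)*(p - 3)*(p + 6)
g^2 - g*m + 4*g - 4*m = (g + 4)*(g - m)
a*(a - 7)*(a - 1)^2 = a^4 - 9*a^3 + 15*a^2 - 7*a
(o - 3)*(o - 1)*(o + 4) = o^3 - 13*o + 12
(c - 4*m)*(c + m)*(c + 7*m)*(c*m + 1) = c^4*m + 4*c^3*m^2 + c^3 - 25*c^2*m^3 + 4*c^2*m - 28*c*m^4 - 25*c*m^2 - 28*m^3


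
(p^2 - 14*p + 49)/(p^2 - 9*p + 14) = (p - 7)/(p - 2)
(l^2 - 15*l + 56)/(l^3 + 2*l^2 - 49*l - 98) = (l - 8)/(l^2 + 9*l + 14)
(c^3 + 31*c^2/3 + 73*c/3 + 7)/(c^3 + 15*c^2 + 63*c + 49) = (c^2 + 10*c/3 + 1)/(c^2 + 8*c + 7)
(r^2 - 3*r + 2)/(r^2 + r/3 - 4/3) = 3*(r - 2)/(3*r + 4)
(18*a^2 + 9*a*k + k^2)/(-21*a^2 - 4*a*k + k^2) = (-6*a - k)/(7*a - k)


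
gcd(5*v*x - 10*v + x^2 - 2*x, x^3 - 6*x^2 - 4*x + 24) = x - 2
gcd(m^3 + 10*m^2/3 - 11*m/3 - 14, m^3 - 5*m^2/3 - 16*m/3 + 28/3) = m^2 + m/3 - 14/3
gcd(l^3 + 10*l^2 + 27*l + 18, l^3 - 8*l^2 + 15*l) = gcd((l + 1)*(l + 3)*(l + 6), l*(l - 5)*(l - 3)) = 1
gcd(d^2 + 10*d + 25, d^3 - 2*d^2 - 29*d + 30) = d + 5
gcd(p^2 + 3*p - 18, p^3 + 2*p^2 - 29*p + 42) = p - 3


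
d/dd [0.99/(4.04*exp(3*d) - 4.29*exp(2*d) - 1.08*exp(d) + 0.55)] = (-11.9988*exp(2*d) + 8.4942*exp(d) + 1.0692)*exp(d)/(4.04*exp(3*d) - 4.29*exp(2*d) - 1.08*exp(d) + 0.55)^2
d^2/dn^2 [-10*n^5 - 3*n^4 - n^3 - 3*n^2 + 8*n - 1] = -200*n^3 - 36*n^2 - 6*n - 6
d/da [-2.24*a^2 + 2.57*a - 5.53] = 2.57 - 4.48*a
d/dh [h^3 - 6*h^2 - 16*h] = 3*h^2 - 12*h - 16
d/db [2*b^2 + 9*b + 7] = 4*b + 9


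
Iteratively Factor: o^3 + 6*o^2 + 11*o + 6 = (o + 2)*(o^2 + 4*o + 3) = (o + 2)*(o + 3)*(o + 1)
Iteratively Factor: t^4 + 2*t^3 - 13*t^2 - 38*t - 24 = (t + 3)*(t^3 - t^2 - 10*t - 8) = (t + 1)*(t + 3)*(t^2 - 2*t - 8) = (t - 4)*(t + 1)*(t + 3)*(t + 2)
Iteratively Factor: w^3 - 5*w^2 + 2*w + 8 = (w - 2)*(w^2 - 3*w - 4) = (w - 2)*(w + 1)*(w - 4)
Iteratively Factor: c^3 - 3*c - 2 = (c + 1)*(c^2 - c - 2) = (c - 2)*(c + 1)*(c + 1)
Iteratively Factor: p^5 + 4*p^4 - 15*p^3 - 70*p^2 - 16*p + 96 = (p + 4)*(p^4 - 15*p^2 - 10*p + 24) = (p - 1)*(p + 4)*(p^3 + p^2 - 14*p - 24) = (p - 1)*(p + 3)*(p + 4)*(p^2 - 2*p - 8) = (p - 4)*(p - 1)*(p + 3)*(p + 4)*(p + 2)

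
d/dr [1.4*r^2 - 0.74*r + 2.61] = 2.8*r - 0.74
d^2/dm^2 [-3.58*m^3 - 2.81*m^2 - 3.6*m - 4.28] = -21.48*m - 5.62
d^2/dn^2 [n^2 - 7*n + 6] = 2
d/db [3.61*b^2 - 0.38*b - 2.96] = 7.22*b - 0.38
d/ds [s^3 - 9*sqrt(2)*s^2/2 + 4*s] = 3*s^2 - 9*sqrt(2)*s + 4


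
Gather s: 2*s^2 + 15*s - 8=2*s^2 + 15*s - 8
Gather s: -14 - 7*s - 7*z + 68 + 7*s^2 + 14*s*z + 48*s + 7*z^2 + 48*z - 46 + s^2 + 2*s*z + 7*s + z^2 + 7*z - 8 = 8*s^2 + s*(16*z + 48) + 8*z^2 + 48*z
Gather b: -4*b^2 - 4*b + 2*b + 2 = -4*b^2 - 2*b + 2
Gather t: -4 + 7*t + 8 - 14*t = 4 - 7*t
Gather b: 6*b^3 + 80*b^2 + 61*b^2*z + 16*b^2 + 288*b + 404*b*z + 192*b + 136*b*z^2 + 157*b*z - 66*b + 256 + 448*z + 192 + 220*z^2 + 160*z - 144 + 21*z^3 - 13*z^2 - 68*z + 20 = 6*b^3 + b^2*(61*z + 96) + b*(136*z^2 + 561*z + 414) + 21*z^3 + 207*z^2 + 540*z + 324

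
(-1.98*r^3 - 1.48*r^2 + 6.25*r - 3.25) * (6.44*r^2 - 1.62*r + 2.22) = -12.7512*r^5 - 6.3236*r^4 + 38.252*r^3 - 34.3406*r^2 + 19.14*r - 7.215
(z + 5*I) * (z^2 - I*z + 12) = z^3 + 4*I*z^2 + 17*z + 60*I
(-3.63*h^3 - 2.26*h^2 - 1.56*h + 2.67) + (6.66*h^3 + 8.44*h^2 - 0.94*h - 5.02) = 3.03*h^3 + 6.18*h^2 - 2.5*h - 2.35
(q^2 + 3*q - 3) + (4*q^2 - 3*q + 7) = 5*q^2 + 4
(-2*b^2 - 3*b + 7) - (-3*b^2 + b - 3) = b^2 - 4*b + 10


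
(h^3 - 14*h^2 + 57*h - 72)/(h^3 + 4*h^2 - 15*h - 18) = (h^2 - 11*h + 24)/(h^2 + 7*h + 6)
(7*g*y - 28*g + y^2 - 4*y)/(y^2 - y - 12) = (7*g + y)/(y + 3)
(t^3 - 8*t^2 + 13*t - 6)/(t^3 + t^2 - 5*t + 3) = (t - 6)/(t + 3)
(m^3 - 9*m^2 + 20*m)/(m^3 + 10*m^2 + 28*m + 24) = m*(m^2 - 9*m + 20)/(m^3 + 10*m^2 + 28*m + 24)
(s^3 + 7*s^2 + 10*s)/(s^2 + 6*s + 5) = s*(s + 2)/(s + 1)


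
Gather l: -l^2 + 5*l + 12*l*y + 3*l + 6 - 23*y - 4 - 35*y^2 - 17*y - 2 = -l^2 + l*(12*y + 8) - 35*y^2 - 40*y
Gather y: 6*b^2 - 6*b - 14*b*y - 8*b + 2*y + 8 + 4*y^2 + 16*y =6*b^2 - 14*b + 4*y^2 + y*(18 - 14*b) + 8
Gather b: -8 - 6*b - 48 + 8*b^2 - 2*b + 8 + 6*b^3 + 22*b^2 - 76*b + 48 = 6*b^3 + 30*b^2 - 84*b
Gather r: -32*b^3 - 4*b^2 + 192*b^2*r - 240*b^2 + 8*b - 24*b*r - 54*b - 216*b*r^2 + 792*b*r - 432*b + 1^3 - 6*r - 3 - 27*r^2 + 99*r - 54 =-32*b^3 - 244*b^2 - 478*b + r^2*(-216*b - 27) + r*(192*b^2 + 768*b + 93) - 56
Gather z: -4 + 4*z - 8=4*z - 12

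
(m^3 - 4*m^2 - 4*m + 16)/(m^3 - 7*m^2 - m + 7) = (m^3 - 4*m^2 - 4*m + 16)/(m^3 - 7*m^2 - m + 7)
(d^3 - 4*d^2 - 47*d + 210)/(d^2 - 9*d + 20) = (d^2 + d - 42)/(d - 4)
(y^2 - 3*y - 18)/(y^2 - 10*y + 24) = (y + 3)/(y - 4)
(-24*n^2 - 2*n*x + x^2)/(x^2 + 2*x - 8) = (-24*n^2 - 2*n*x + x^2)/(x^2 + 2*x - 8)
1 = 1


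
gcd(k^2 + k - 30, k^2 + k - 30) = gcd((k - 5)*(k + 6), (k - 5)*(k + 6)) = k^2 + k - 30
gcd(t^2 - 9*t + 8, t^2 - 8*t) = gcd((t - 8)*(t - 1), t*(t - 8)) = t - 8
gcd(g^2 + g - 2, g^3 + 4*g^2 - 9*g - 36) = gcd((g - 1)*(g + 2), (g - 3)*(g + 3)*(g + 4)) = 1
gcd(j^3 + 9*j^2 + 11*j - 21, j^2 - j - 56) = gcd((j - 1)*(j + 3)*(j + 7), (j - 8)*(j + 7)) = j + 7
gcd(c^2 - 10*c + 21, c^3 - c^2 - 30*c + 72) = c - 3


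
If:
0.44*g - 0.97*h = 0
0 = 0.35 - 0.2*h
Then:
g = 3.86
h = 1.75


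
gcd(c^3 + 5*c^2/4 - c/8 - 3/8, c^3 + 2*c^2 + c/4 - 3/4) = c^2 + c/2 - 1/2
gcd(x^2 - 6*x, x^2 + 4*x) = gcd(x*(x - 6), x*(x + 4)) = x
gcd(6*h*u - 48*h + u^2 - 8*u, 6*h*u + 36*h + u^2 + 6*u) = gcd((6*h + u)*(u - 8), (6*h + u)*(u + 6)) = 6*h + u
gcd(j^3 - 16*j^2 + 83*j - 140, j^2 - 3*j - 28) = j - 7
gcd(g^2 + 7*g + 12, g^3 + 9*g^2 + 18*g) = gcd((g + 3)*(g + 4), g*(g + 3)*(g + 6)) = g + 3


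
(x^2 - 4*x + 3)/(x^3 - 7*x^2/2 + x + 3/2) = 2/(2*x + 1)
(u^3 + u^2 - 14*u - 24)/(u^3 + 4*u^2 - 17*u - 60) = (u + 2)/(u + 5)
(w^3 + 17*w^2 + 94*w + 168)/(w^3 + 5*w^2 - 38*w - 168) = (w + 6)/(w - 6)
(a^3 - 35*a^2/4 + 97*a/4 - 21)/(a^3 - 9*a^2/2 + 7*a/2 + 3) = (4*a^2 - 23*a + 28)/(2*(2*a^2 - 3*a - 2))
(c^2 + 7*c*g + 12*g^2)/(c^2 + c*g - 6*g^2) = (c + 4*g)/(c - 2*g)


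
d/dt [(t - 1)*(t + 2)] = 2*t + 1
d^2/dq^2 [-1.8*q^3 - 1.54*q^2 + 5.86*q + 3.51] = -10.8*q - 3.08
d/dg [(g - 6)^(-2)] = -2/(g - 6)^3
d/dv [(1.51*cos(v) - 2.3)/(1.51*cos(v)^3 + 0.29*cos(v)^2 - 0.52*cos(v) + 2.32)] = (4.5602*cos(v)^3 - 9.9811*cos(v)^2 - 1.334*cos(v) - 2.3072)*sin(v)/(2.2801*cos(v)^6 + 0.8758*cos(v)^5 - 1.4863*cos(v)^4 + 6.7048*cos(v)^3 + 1.616*cos(v)^2 - 2.4128*cos(v) + 5.3824)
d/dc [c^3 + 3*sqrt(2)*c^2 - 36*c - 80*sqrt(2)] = 3*c^2 + 6*sqrt(2)*c - 36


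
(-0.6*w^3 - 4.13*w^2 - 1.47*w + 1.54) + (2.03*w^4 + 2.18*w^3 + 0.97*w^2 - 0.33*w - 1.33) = 2.03*w^4 + 1.58*w^3 - 3.16*w^2 - 1.8*w + 0.21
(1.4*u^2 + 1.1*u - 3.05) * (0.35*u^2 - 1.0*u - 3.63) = 0.49*u^4 - 1.015*u^3 - 7.2495*u^2 - 0.943000000000001*u + 11.0715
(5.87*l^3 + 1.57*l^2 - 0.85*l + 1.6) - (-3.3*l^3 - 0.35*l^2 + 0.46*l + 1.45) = 9.17*l^3 + 1.92*l^2 - 1.31*l + 0.15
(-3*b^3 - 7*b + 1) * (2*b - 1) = -6*b^4 + 3*b^3 - 14*b^2 + 9*b - 1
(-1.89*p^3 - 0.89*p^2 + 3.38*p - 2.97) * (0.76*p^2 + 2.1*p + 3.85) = -1.4364*p^5 - 4.6454*p^4 - 6.5767*p^3 + 1.4143*p^2 + 6.776*p - 11.4345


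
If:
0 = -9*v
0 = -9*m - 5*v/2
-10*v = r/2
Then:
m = 0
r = 0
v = 0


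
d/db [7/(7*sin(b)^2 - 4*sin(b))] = 14*(2 - 7*sin(b))*cos(b)/((7*sin(b) - 4)^2*sin(b)^2)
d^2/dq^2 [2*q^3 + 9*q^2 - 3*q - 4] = 12*q + 18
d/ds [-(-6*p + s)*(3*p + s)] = 3*p - 2*s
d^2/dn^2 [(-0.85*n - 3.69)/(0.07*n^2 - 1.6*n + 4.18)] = (-(0.14*n - 1.6)*(0.28*n - 3.2)*(0.85*n + 3.69) + (0.357*n - 2.2034)*(0.07*n^2 - 1.6*n + 4.18))/(0.07*n^2 - 1.6*n + 4.18)^3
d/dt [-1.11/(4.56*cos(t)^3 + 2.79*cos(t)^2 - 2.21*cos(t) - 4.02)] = (-15.1848*cos(t)^2 - 6.1938*cos(t) + 2.4531)*sin(t)/(4.56*cos(t)^3 + 2.79*cos(t)^2 - 2.21*cos(t) - 4.02)^2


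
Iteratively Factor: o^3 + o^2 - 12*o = (o)*(o^2 + o - 12) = o*(o - 3)*(o + 4)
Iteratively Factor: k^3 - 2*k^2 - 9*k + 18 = (k - 2)*(k^2 - 9) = (k - 3)*(k - 2)*(k + 3)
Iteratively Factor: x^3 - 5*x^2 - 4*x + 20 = (x - 5)*(x^2 - 4) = (x - 5)*(x + 2)*(x - 2)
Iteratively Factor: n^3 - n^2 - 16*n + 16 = (n - 1)*(n^2 - 16) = (n - 1)*(n + 4)*(n - 4)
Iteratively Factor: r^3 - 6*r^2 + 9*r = (r)*(r^2 - 6*r + 9) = r*(r - 3)*(r - 3)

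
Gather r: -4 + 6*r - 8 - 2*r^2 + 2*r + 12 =-2*r^2 + 8*r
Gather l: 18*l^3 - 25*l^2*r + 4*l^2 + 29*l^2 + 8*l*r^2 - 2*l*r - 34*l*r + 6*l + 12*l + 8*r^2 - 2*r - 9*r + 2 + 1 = 18*l^3 + l^2*(33 - 25*r) + l*(8*r^2 - 36*r + 18) + 8*r^2 - 11*r + 3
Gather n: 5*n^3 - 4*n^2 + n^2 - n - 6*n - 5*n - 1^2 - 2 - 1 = 5*n^3 - 3*n^2 - 12*n - 4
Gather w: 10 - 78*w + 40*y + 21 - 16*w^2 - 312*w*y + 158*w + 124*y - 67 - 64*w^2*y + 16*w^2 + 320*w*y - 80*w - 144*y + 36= -64*w^2*y + 8*w*y + 20*y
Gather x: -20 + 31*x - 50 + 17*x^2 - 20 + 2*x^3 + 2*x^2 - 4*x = 2*x^3 + 19*x^2 + 27*x - 90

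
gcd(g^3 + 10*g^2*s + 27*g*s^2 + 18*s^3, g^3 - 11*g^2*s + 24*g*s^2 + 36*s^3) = g + s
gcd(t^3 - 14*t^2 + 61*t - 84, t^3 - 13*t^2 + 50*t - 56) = t^2 - 11*t + 28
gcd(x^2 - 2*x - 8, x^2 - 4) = x + 2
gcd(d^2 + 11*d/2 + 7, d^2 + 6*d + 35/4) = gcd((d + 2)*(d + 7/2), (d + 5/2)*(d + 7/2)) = d + 7/2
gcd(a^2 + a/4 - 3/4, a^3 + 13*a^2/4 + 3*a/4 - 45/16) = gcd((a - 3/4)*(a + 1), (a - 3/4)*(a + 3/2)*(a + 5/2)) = a - 3/4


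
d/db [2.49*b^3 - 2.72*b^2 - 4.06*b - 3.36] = 7.47*b^2 - 5.44*b - 4.06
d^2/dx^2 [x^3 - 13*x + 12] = 6*x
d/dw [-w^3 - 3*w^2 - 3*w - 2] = -3*w^2 - 6*w - 3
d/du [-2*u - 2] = -2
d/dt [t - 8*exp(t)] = 1 - 8*exp(t)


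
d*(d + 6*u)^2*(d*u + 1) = d^4*u + 12*d^3*u^2 + d^3 + 36*d^2*u^3 + 12*d^2*u + 36*d*u^2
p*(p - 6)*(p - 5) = p^3 - 11*p^2 + 30*p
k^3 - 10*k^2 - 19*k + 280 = (k - 8)*(k - 7)*(k + 5)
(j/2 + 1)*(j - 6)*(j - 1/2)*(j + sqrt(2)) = j^4/2 - 9*j^3/4 + sqrt(2)*j^3/2 - 5*j^2 - 9*sqrt(2)*j^2/4 - 5*sqrt(2)*j + 3*j + 3*sqrt(2)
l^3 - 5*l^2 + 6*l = l*(l - 3)*(l - 2)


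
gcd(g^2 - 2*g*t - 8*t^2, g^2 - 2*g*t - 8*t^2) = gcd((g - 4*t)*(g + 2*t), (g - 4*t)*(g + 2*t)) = -g^2 + 2*g*t + 8*t^2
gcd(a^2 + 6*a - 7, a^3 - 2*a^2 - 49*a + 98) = a + 7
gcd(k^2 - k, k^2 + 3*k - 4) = k - 1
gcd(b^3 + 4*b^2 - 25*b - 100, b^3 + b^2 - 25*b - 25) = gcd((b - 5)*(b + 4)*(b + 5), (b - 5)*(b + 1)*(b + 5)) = b^2 - 25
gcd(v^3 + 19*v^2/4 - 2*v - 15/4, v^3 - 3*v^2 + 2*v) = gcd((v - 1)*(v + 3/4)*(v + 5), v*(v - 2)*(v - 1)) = v - 1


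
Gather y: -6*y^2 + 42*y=-6*y^2 + 42*y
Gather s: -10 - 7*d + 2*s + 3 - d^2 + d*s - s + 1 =-d^2 - 7*d + s*(d + 1) - 6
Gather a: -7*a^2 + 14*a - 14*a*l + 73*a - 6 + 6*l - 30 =-7*a^2 + a*(87 - 14*l) + 6*l - 36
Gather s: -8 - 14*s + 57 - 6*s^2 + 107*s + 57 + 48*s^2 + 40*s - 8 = 42*s^2 + 133*s + 98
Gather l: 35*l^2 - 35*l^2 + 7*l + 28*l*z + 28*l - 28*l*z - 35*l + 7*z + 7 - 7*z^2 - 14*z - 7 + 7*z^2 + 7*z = 0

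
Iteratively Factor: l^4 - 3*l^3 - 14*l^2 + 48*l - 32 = (l - 1)*(l^3 - 2*l^2 - 16*l + 32) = (l - 2)*(l - 1)*(l^2 - 16) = (l - 4)*(l - 2)*(l - 1)*(l + 4)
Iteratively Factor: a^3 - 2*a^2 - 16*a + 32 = (a - 2)*(a^2 - 16) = (a - 4)*(a - 2)*(a + 4)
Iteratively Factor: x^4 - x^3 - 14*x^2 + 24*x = (x - 3)*(x^3 + 2*x^2 - 8*x) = (x - 3)*(x - 2)*(x^2 + 4*x) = (x - 3)*(x - 2)*(x + 4)*(x)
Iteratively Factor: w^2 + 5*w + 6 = (w + 2)*(w + 3)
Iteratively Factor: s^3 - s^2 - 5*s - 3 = (s - 3)*(s^2 + 2*s + 1) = (s - 3)*(s + 1)*(s + 1)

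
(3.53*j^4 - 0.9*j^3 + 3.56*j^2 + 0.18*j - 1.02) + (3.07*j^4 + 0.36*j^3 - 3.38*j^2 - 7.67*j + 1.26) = 6.6*j^4 - 0.54*j^3 + 0.18*j^2 - 7.49*j + 0.24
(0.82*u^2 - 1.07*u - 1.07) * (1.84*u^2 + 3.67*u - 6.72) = 1.5088*u^4 + 1.0406*u^3 - 11.4061*u^2 + 3.2635*u + 7.1904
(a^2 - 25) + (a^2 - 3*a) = 2*a^2 - 3*a - 25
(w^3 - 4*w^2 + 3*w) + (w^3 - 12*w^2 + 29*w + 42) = 2*w^3 - 16*w^2 + 32*w + 42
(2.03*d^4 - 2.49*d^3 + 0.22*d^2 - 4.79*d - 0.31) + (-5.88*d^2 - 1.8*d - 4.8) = 2.03*d^4 - 2.49*d^3 - 5.66*d^2 - 6.59*d - 5.11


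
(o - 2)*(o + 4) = o^2 + 2*o - 8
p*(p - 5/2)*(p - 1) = p^3 - 7*p^2/2 + 5*p/2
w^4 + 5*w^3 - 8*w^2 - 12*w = w*(w - 2)*(w + 1)*(w + 6)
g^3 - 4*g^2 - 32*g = g*(g - 8)*(g + 4)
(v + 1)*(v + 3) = v^2 + 4*v + 3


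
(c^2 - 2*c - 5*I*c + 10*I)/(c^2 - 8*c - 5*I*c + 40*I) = (c - 2)/(c - 8)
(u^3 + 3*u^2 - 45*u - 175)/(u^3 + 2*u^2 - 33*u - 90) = (u^2 - 2*u - 35)/(u^2 - 3*u - 18)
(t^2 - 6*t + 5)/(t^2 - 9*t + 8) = (t - 5)/(t - 8)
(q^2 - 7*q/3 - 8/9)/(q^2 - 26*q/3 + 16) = (q + 1/3)/(q - 6)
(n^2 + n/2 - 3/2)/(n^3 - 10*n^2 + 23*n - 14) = (n + 3/2)/(n^2 - 9*n + 14)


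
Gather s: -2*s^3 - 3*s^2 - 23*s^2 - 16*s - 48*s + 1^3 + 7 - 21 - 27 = -2*s^3 - 26*s^2 - 64*s - 40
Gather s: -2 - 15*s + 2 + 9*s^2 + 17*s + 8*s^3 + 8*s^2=8*s^3 + 17*s^2 + 2*s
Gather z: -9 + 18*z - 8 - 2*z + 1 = 16*z - 16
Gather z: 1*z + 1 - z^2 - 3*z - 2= -z^2 - 2*z - 1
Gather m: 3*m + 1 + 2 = 3*m + 3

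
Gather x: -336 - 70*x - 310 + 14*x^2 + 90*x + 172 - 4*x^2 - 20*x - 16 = 10*x^2 - 490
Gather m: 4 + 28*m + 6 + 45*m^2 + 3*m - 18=45*m^2 + 31*m - 8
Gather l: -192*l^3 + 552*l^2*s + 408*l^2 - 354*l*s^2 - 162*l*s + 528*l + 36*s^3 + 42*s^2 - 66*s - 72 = -192*l^3 + l^2*(552*s + 408) + l*(-354*s^2 - 162*s + 528) + 36*s^3 + 42*s^2 - 66*s - 72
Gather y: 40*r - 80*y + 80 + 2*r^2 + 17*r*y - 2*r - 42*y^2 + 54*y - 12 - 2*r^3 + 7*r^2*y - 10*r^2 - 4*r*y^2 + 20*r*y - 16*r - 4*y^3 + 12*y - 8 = -2*r^3 - 8*r^2 + 22*r - 4*y^3 + y^2*(-4*r - 42) + y*(7*r^2 + 37*r - 14) + 60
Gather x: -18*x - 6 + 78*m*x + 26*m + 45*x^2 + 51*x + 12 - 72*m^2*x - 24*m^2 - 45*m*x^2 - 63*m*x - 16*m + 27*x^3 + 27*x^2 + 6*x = -24*m^2 + 10*m + 27*x^3 + x^2*(72 - 45*m) + x*(-72*m^2 + 15*m + 39) + 6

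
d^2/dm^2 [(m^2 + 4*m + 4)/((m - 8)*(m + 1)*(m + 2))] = 2*(m^3 + 6*m^2 - 18*m + 58)/(m^6 - 21*m^5 + 123*m^4 - 7*m^3 - 984*m^2 - 1344*m - 512)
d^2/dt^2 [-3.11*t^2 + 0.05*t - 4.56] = -6.22000000000000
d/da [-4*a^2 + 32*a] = 32 - 8*a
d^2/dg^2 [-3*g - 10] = 0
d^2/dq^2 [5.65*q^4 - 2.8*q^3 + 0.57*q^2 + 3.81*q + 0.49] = 67.8*q^2 - 16.8*q + 1.14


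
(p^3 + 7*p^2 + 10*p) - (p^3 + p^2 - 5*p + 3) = 6*p^2 + 15*p - 3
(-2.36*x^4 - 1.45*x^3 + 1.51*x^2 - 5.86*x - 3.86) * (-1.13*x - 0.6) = 2.6668*x^5 + 3.0545*x^4 - 0.8363*x^3 + 5.7158*x^2 + 7.8778*x + 2.316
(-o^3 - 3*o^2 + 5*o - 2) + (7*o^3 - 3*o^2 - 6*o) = 6*o^3 - 6*o^2 - o - 2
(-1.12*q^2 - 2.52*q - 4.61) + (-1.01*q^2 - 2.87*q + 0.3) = -2.13*q^2 - 5.39*q - 4.31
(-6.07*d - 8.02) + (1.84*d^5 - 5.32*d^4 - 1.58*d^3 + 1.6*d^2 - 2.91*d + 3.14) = 1.84*d^5 - 5.32*d^4 - 1.58*d^3 + 1.6*d^2 - 8.98*d - 4.88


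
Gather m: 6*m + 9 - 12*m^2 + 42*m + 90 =-12*m^2 + 48*m + 99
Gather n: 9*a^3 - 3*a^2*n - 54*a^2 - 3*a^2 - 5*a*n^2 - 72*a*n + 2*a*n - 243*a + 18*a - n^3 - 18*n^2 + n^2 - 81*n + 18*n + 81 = 9*a^3 - 57*a^2 - 225*a - n^3 + n^2*(-5*a - 17) + n*(-3*a^2 - 70*a - 63) + 81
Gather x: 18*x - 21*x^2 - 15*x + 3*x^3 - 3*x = 3*x^3 - 21*x^2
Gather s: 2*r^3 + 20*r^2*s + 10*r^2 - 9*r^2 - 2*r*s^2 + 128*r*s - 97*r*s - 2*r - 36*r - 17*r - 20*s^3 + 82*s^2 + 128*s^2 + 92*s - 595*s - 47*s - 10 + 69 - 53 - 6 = 2*r^3 + r^2 - 55*r - 20*s^3 + s^2*(210 - 2*r) + s*(20*r^2 + 31*r - 550)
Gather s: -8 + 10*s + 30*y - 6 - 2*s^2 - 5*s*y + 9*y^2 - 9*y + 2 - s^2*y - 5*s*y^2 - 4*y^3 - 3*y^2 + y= s^2*(-y - 2) + s*(-5*y^2 - 5*y + 10) - 4*y^3 + 6*y^2 + 22*y - 12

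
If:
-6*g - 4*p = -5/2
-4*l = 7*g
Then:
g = 5/12 - 2*p/3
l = 7*p/6 - 35/48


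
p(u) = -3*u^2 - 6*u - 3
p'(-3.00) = 12.00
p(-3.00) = -12.00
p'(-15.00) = 84.00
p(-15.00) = -588.00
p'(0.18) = -7.08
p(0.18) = -4.18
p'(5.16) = -36.96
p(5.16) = -113.84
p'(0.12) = -6.72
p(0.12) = -3.76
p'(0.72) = -10.32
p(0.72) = -8.88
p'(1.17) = -13.02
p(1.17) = -14.13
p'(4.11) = -30.66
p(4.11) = -78.34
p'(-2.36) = 8.16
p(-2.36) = -5.55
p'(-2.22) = 7.32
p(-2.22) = -4.47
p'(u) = -6*u - 6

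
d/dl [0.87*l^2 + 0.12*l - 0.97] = 1.74*l + 0.12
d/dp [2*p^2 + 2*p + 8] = 4*p + 2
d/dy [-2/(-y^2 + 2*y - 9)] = 4*(1 - y)/(y^2 - 2*y + 9)^2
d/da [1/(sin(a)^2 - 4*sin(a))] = 2*(2 - sin(a))*cos(a)/((sin(a) - 4)^2*sin(a)^2)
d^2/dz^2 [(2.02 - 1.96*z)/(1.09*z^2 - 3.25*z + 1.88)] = (-(1.96*z - 2.02)*(2.18*z - 3.25)*(4.36*z - 6.5) + (12.8184*z - 17.1436)*(1.09*z^2 - 3.25*z + 1.88))/(1.09*z^2 - 3.25*z + 1.88)^3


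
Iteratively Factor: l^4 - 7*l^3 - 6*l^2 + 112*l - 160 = (l - 4)*(l^3 - 3*l^2 - 18*l + 40) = (l - 4)*(l + 4)*(l^2 - 7*l + 10) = (l - 5)*(l - 4)*(l + 4)*(l - 2)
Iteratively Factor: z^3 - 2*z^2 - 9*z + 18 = (z - 2)*(z^2 - 9) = (z - 3)*(z - 2)*(z + 3)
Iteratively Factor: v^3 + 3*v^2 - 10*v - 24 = (v + 4)*(v^2 - v - 6) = (v - 3)*(v + 4)*(v + 2)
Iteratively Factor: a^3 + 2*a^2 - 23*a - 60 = (a - 5)*(a^2 + 7*a + 12) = (a - 5)*(a + 4)*(a + 3)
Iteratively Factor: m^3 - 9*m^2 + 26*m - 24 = (m - 3)*(m^2 - 6*m + 8) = (m - 3)*(m - 2)*(m - 4)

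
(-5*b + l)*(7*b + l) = -35*b^2 + 2*b*l + l^2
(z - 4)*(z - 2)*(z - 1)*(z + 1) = z^4 - 6*z^3 + 7*z^2 + 6*z - 8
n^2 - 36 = (n - 6)*(n + 6)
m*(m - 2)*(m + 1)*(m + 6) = m^4 + 5*m^3 - 8*m^2 - 12*m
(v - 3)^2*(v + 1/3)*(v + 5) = v^4 - 2*v^3/3 - 64*v^2/3 + 38*v + 15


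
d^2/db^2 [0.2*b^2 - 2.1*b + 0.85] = 0.400000000000000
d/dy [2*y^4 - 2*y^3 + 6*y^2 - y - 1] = 8*y^3 - 6*y^2 + 12*y - 1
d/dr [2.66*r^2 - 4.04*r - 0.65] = 5.32*r - 4.04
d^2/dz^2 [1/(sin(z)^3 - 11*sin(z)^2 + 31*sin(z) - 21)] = (-9*sin(z)^5 + 112*sin(z)^4 - 422*sin(z)^3 + 236*sin(z)^2 + 1111*sin(z) - 1460)/((sin(z) - 7)^3*(sin(z) - 3)^3*(sin(z) - 1)^2)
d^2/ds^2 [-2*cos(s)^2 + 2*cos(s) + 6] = -2*cos(s) + 4*cos(2*s)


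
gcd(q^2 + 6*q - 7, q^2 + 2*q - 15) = 1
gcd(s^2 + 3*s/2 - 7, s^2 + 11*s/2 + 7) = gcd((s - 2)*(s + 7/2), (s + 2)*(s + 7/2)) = s + 7/2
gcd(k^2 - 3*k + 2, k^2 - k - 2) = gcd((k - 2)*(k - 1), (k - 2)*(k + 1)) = k - 2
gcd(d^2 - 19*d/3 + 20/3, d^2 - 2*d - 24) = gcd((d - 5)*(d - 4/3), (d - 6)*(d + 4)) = 1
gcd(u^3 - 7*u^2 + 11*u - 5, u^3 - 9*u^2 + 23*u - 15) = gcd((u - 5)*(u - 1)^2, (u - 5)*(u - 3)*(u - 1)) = u^2 - 6*u + 5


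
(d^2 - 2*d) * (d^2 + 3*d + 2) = d^4 + d^3 - 4*d^2 - 4*d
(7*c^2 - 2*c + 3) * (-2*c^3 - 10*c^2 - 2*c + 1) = -14*c^5 - 66*c^4 - 19*c^2 - 8*c + 3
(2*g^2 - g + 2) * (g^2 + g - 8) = 2*g^4 + g^3 - 15*g^2 + 10*g - 16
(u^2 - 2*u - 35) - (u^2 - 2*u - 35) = 0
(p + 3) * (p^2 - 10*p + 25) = p^3 - 7*p^2 - 5*p + 75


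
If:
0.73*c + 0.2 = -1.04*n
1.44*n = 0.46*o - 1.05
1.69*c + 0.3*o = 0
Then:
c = -0.49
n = 0.15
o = 2.76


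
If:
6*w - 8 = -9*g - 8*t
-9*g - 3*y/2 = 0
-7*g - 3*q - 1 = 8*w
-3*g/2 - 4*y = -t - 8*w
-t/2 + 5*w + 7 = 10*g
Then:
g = 668/2933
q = 11383/8799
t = 566/419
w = -2374/2933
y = -4008/2933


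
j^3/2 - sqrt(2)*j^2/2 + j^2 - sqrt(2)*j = j*(j/2 + 1)*(j - sqrt(2))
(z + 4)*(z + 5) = z^2 + 9*z + 20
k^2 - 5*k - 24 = (k - 8)*(k + 3)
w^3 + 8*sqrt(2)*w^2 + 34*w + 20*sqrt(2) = (w + sqrt(2))*(w + 2*sqrt(2))*(w + 5*sqrt(2))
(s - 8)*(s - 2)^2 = s^3 - 12*s^2 + 36*s - 32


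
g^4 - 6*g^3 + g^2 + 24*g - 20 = (g - 5)*(g - 2)*(g - 1)*(g + 2)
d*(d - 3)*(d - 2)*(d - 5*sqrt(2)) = d^4 - 5*sqrt(2)*d^3 - 5*d^3 + 6*d^2 + 25*sqrt(2)*d^2 - 30*sqrt(2)*d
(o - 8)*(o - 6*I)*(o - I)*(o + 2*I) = o^4 - 8*o^3 - 5*I*o^3 + 8*o^2 + 40*I*o^2 - 64*o - 12*I*o + 96*I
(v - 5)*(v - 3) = v^2 - 8*v + 15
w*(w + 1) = w^2 + w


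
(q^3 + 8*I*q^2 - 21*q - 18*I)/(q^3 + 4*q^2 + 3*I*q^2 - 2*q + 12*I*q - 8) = (q^2 + 6*I*q - 9)/(q^2 + q*(4 + I) + 4*I)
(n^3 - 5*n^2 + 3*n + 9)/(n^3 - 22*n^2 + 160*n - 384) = (n^3 - 5*n^2 + 3*n + 9)/(n^3 - 22*n^2 + 160*n - 384)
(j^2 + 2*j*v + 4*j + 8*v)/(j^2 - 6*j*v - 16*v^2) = (-j - 4)/(-j + 8*v)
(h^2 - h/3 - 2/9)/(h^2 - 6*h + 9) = (h^2 - h/3 - 2/9)/(h^2 - 6*h + 9)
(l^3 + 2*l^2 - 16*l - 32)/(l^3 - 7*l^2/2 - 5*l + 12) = 2*(l + 4)/(2*l - 3)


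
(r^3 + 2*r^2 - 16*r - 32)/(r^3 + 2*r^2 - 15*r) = (r^3 + 2*r^2 - 16*r - 32)/(r*(r^2 + 2*r - 15))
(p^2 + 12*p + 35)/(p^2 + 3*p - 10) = (p + 7)/(p - 2)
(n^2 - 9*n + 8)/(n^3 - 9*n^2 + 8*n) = 1/n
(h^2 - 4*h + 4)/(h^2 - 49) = (h^2 - 4*h + 4)/(h^2 - 49)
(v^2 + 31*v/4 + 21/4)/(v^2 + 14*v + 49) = (v + 3/4)/(v + 7)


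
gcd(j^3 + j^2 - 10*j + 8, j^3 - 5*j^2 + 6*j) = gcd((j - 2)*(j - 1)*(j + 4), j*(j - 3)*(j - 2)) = j - 2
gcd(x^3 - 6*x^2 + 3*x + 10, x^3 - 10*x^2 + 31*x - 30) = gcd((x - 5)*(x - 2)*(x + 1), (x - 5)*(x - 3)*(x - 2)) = x^2 - 7*x + 10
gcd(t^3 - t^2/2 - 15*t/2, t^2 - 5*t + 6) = t - 3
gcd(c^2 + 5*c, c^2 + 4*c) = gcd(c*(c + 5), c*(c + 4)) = c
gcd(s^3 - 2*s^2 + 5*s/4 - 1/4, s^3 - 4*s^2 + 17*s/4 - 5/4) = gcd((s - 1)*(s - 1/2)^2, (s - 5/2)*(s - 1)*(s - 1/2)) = s^2 - 3*s/2 + 1/2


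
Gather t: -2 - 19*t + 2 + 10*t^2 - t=10*t^2 - 20*t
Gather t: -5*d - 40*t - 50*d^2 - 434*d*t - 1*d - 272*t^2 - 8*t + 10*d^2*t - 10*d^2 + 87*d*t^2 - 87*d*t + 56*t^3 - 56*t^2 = -60*d^2 - 6*d + 56*t^3 + t^2*(87*d - 328) + t*(10*d^2 - 521*d - 48)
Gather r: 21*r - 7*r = 14*r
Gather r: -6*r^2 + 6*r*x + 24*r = -6*r^2 + r*(6*x + 24)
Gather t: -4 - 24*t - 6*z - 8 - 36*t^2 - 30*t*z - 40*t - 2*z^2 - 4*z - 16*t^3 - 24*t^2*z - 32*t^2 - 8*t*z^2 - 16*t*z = -16*t^3 + t^2*(-24*z - 68) + t*(-8*z^2 - 46*z - 64) - 2*z^2 - 10*z - 12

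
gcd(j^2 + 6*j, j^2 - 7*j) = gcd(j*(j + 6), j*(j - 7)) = j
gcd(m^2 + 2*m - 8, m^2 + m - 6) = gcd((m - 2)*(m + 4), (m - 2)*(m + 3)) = m - 2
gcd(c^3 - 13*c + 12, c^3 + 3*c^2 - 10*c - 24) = c^2 + c - 12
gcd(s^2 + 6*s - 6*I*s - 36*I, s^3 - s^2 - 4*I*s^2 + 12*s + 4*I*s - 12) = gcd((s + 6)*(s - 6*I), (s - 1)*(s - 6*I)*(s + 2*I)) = s - 6*I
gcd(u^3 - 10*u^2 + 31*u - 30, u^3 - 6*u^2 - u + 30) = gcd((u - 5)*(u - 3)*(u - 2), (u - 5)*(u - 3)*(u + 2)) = u^2 - 8*u + 15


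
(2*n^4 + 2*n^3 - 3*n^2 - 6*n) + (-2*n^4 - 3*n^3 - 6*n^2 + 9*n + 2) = -n^3 - 9*n^2 + 3*n + 2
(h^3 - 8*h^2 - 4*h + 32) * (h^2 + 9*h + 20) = h^5 + h^4 - 56*h^3 - 164*h^2 + 208*h + 640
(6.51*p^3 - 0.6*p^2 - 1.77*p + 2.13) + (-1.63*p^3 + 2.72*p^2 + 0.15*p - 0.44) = 4.88*p^3 + 2.12*p^2 - 1.62*p + 1.69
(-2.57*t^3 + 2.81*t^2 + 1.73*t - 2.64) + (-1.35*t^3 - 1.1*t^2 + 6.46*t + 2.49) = -3.92*t^3 + 1.71*t^2 + 8.19*t - 0.15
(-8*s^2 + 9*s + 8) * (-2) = 16*s^2 - 18*s - 16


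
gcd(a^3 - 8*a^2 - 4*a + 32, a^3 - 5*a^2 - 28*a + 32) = a - 8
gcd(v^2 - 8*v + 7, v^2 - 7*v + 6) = v - 1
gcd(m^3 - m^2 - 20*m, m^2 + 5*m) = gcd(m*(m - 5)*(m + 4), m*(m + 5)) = m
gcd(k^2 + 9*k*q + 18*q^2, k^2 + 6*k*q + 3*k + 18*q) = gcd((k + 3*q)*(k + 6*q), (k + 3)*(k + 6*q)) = k + 6*q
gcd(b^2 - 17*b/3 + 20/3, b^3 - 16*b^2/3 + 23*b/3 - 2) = 1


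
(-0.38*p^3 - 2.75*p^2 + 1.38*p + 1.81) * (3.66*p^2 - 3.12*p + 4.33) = -1.3908*p^5 - 8.8794*p^4 + 11.9854*p^3 - 9.5885*p^2 + 0.328199999999999*p + 7.8373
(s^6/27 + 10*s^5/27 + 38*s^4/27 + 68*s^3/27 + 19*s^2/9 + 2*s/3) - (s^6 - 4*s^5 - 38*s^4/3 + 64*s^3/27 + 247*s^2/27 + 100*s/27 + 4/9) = -26*s^6/27 + 118*s^5/27 + 380*s^4/27 + 4*s^3/27 - 190*s^2/27 - 82*s/27 - 4/9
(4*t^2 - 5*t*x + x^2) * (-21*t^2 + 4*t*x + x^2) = -84*t^4 + 121*t^3*x - 37*t^2*x^2 - t*x^3 + x^4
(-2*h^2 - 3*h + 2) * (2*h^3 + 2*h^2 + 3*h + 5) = -4*h^5 - 10*h^4 - 8*h^3 - 15*h^2 - 9*h + 10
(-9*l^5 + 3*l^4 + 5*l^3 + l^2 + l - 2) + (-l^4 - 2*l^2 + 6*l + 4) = -9*l^5 + 2*l^4 + 5*l^3 - l^2 + 7*l + 2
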